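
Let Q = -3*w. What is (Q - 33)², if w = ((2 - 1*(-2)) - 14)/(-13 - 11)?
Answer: 18769/16 ≈ 1173.1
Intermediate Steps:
w = 5/12 (w = ((2 + 2) - 14)/(-24) = (4 - 14)*(-1/24) = -10*(-1/24) = 5/12 ≈ 0.41667)
Q = -5/4 (Q = -3*5/12 = -5/4 ≈ -1.2500)
(Q - 33)² = (-5/4 - 33)² = (-137/4)² = 18769/16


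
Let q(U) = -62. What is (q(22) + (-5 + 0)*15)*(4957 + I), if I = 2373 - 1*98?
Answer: -990784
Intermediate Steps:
I = 2275 (I = 2373 - 98 = 2275)
(q(22) + (-5 + 0)*15)*(4957 + I) = (-62 + (-5 + 0)*15)*(4957 + 2275) = (-62 - 5*15)*7232 = (-62 - 75)*7232 = -137*7232 = -990784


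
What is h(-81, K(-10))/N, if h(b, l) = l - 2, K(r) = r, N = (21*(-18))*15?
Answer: 2/945 ≈ 0.0021164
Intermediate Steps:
N = -5670 (N = -378*15 = -5670)
h(b, l) = -2 + l
h(-81, K(-10))/N = (-2 - 10)/(-5670) = -12*(-1/5670) = 2/945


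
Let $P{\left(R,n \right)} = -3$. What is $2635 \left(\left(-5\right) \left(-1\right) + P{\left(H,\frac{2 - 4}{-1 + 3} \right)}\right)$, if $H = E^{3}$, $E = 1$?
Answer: $5270$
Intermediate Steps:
$H = 1$ ($H = 1^{3} = 1$)
$2635 \left(\left(-5\right) \left(-1\right) + P{\left(H,\frac{2 - 4}{-1 + 3} \right)}\right) = 2635 \left(\left(-5\right) \left(-1\right) - 3\right) = 2635 \left(5 - 3\right) = 2635 \cdot 2 = 5270$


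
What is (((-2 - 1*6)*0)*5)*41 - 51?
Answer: -51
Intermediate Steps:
(((-2 - 1*6)*0)*5)*41 - 51 = (((-2 - 6)*0)*5)*41 - 51 = (-8*0*5)*41 - 51 = (0*5)*41 - 51 = 0*41 - 51 = 0 - 51 = -51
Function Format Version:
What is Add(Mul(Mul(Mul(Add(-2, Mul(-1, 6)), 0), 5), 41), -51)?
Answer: -51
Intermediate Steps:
Add(Mul(Mul(Mul(Add(-2, Mul(-1, 6)), 0), 5), 41), -51) = Add(Mul(Mul(Mul(Add(-2, -6), 0), 5), 41), -51) = Add(Mul(Mul(Mul(-8, 0), 5), 41), -51) = Add(Mul(Mul(0, 5), 41), -51) = Add(Mul(0, 41), -51) = Add(0, -51) = -51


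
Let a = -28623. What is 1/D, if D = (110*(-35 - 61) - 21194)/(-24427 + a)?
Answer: 26525/15877 ≈ 1.6707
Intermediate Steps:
D = 15877/26525 (D = (110*(-35 - 61) - 21194)/(-24427 - 28623) = (110*(-96) - 21194)/(-53050) = (-10560 - 21194)*(-1/53050) = -31754*(-1/53050) = 15877/26525 ≈ 0.59857)
1/D = 1/(15877/26525) = 26525/15877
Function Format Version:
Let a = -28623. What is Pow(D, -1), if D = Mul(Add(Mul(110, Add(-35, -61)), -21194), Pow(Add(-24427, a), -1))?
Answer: Rational(26525, 15877) ≈ 1.6707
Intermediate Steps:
D = Rational(15877, 26525) (D = Mul(Add(Mul(110, Add(-35, -61)), -21194), Pow(Add(-24427, -28623), -1)) = Mul(Add(Mul(110, -96), -21194), Pow(-53050, -1)) = Mul(Add(-10560, -21194), Rational(-1, 53050)) = Mul(-31754, Rational(-1, 53050)) = Rational(15877, 26525) ≈ 0.59857)
Pow(D, -1) = Pow(Rational(15877, 26525), -1) = Rational(26525, 15877)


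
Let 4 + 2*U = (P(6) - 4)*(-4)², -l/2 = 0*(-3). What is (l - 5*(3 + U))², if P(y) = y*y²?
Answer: 71995225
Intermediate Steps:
l = 0 (l = -0*(-3) = -2*0 = 0)
P(y) = y³
U = 1694 (U = -2 + ((6³ - 4)*(-4)²)/2 = -2 + ((216 - 4)*16)/2 = -2 + (212*16)/2 = -2 + (½)*3392 = -2 + 1696 = 1694)
(l - 5*(3 + U))² = (0 - 5*(3 + 1694))² = (0 - 5*1697)² = (0 - 8485)² = (-8485)² = 71995225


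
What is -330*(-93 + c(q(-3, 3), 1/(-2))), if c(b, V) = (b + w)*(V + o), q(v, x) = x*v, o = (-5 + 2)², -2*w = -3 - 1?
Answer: 50325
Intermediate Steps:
w = 2 (w = -(-3 - 1)/2 = -½*(-4) = 2)
o = 9 (o = (-3)² = 9)
q(v, x) = v*x
c(b, V) = (2 + b)*(9 + V) (c(b, V) = (b + 2)*(V + 9) = (2 + b)*(9 + V))
-330*(-93 + c(q(-3, 3), 1/(-2))) = -330*(-93 + (18 + 2/(-2) + 9*(-3*3) + (-3*3)/(-2))) = -330*(-93 + (18 + 2*(-½) + 9*(-9) - ½*(-9))) = -330*(-93 + (18 - 1 - 81 + 9/2)) = -330*(-93 - 119/2) = -330*(-305/2) = 50325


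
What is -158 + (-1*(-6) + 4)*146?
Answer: 1302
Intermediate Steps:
-158 + (-1*(-6) + 4)*146 = -158 + (6 + 4)*146 = -158 + 10*146 = -158 + 1460 = 1302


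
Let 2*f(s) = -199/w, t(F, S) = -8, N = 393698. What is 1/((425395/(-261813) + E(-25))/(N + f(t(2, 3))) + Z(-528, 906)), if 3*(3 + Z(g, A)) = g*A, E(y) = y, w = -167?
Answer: -34427187095103/5489724829326249757 ≈ -6.2712e-6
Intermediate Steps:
f(s) = 199/334 (f(s) = (-199/(-167))/2 = (-199*(-1/167))/2 = (1/2)*(199/167) = 199/334)
Z(g, A) = -3 + A*g/3 (Z(g, A) = -3 + (g*A)/3 = -3 + (A*g)/3 = -3 + A*g/3)
1/((425395/(-261813) + E(-25))/(N + f(t(2, 3))) + Z(-528, 906)) = 1/((425395/(-261813) - 25)/(393698 + 199/334) + (-3 + (1/3)*906*(-528))) = 1/((425395*(-1/261813) - 25)/(131495331/334) + (-3 - 159456)) = 1/((-425395/261813 - 25)*(334/131495331) - 159459) = 1/(-6970720/261813*334/131495331 - 159459) = 1/(-2328220480/34427187095103 - 159459) = 1/(-5489724829326249757/34427187095103) = -34427187095103/5489724829326249757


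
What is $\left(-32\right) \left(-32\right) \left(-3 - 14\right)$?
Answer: $-17408$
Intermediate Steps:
$\left(-32\right) \left(-32\right) \left(-3 - 14\right) = 1024 \left(-3 - 14\right) = 1024 \left(-17\right) = -17408$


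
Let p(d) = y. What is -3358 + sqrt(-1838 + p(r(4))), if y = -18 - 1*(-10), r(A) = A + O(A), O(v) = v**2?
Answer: -3358 + I*sqrt(1846) ≈ -3358.0 + 42.965*I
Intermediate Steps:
r(A) = A + A**2
y = -8 (y = -18 + 10 = -8)
p(d) = -8
-3358 + sqrt(-1838 + p(r(4))) = -3358 + sqrt(-1838 - 8) = -3358 + sqrt(-1846) = -3358 + I*sqrt(1846)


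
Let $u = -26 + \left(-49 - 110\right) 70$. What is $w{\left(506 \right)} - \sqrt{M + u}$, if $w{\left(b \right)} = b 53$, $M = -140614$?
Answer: $26818 - i \sqrt{151770} \approx 26818.0 - 389.58 i$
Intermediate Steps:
$w{\left(b \right)} = 53 b$
$u = -11156$ ($u = -26 + \left(-49 - 110\right) 70 = -26 - 11130 = -11156$)
$w{\left(506 \right)} - \sqrt{M + u} = 53 \cdot 506 - \sqrt{-140614 - 11156} = 26818 - \sqrt{-151770} = 26818 - i \sqrt{151770}$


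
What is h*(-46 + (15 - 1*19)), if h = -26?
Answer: 1300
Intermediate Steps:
h*(-46 + (15 - 1*19)) = -26*(-46 + (15 - 1*19)) = -26*(-46 + (15 - 19)) = -26*(-46 - 4) = -26*(-50) = 1300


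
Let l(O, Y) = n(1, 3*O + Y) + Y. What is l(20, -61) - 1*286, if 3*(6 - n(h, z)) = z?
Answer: -1022/3 ≈ -340.67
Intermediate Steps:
n(h, z) = 6 - z/3
l(O, Y) = 6 - O + 2*Y/3 (l(O, Y) = (6 - (3*O + Y)/3) + Y = (6 - (Y + 3*O)/3) + Y = (6 + (-O - Y/3)) + Y = (6 - O - Y/3) + Y = 6 - O + 2*Y/3)
l(20, -61) - 1*286 = (6 - 1*20 + (⅔)*(-61)) - 1*286 = (6 - 20 - 122/3) - 286 = -164/3 - 286 = -1022/3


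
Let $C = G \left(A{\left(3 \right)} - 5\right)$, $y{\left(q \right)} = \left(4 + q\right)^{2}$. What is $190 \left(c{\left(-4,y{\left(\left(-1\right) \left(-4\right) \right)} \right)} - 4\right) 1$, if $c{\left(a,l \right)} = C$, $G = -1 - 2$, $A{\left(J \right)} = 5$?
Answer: $-760$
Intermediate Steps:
$G = -3$
$C = 0$ ($C = - 3 \left(5 - 5\right) = \left(-3\right) 0 = 0$)
$c{\left(a,l \right)} = 0$
$190 \left(c{\left(-4,y{\left(\left(-1\right) \left(-4\right) \right)} \right)} - 4\right) 1 = 190 \left(0 - 4\right) 1 = 190 \left(\left(-4\right) 1\right) = 190 \left(-4\right) = -760$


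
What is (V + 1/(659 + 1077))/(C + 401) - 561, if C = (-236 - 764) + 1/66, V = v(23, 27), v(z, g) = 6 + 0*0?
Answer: -19250859045/34314644 ≈ -561.01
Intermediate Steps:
v(z, g) = 6 (v(z, g) = 6 + 0 = 6)
V = 6
C = -65999/66 (C = -1000 + 1/66 = -65999/66 ≈ -999.98)
(V + 1/(659 + 1077))/(C + 401) - 561 = (6 + 1/(659 + 1077))/(-65999/66 + 401) - 561 = (6 + 1/1736)/(-39533/66) - 561 = (6 + 1/1736)*(-66/39533) - 561 = (10417/1736)*(-66/39533) - 561 = -343761/34314644 - 561 = -19250859045/34314644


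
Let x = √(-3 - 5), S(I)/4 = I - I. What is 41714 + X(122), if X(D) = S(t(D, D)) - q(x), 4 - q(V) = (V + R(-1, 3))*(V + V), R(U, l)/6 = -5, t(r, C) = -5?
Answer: 41694 - 120*I*√2 ≈ 41694.0 - 169.71*I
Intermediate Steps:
R(U, l) = -30 (R(U, l) = 6*(-5) = -30)
S(I) = 0 (S(I) = 4*(I - I) = 4*0 = 0)
x = 2*I*√2 (x = √(-8) = 2*I*√2 ≈ 2.8284*I)
q(V) = 4 - 2*V*(-30 + V) (q(V) = 4 - (V - 30)*(V + V) = 4 - (-30 + V)*2*V = 4 - 2*V*(-30 + V))
X(D) = -20 - 120*I*√2 (X(D) = 0 - (4 - 2*(2*I*√2)² + 60*(2*I*√2)) = 0 - (4 - 2*(-8) + 120*I*√2) = 0 - (4 + 16 + 120*I*√2) = 0 - (20 + 120*I*√2) = 0 + (-20 - 120*I*√2) = -20 - 120*I*√2)
41714 + X(122) = 41714 + (-20 - 120*I*√2) = 41694 - 120*I*√2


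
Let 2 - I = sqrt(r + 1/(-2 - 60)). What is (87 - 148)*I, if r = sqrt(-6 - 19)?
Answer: -122 + 61*sqrt(-62 + 19220*I)/62 ≈ -25.706 + 96.605*I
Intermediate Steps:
r = 5*I (r = sqrt(-25) = 5*I ≈ 5.0*I)
I = 2 - sqrt(-1/62 + 5*I) (I = 2 - sqrt(5*I + 1/(-2 - 60)) = 2 - sqrt(5*I + 1/(-62)) = 2 - sqrt(5*I - 1/62) = 2 - sqrt(-1/62 + 5*I) ≈ 0.42141 - 1.5837*I)
(87 - 148)*I = (87 - 148)*(2 - sqrt(-62 + 19220*I)/62) = -61*(2 - sqrt(-62 + 19220*I)/62) = -122 + 61*sqrt(-62 + 19220*I)/62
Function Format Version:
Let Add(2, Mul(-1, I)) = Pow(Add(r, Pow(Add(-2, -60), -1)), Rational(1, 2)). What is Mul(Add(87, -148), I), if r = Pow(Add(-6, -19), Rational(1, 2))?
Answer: Add(-122, Mul(Rational(61, 62), Pow(Add(-62, Mul(19220, I)), Rational(1, 2)))) ≈ Add(-25.706, Mul(96.605, I))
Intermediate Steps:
r = Mul(5, I) (r = Pow(-25, Rational(1, 2)) = Mul(5, I) ≈ Mul(5.0000, I))
I = Add(2, Mul(-1, Pow(Add(Rational(-1, 62), Mul(5, I)), Rational(1, 2)))) (I = Add(2, Mul(-1, Pow(Add(Mul(5, I), Pow(Add(-2, -60), -1)), Rational(1, 2)))) = Add(2, Mul(-1, Pow(Add(Mul(5, I), Pow(-62, -1)), Rational(1, 2)))) = Add(2, Mul(-1, Pow(Add(Mul(5, I), Rational(-1, 62)), Rational(1, 2)))) = Add(2, Mul(-1, Pow(Add(Rational(-1, 62), Mul(5, I)), Rational(1, 2)))) ≈ Add(0.42141, Mul(-1.5837, I)))
Mul(Add(87, -148), I) = Mul(Add(87, -148), Add(2, Mul(Rational(-1, 62), Pow(Add(-62, Mul(19220, I)), Rational(1, 2))))) = Mul(-61, Add(2, Mul(Rational(-1, 62), Pow(Add(-62, Mul(19220, I)), Rational(1, 2))))) = Add(-122, Mul(Rational(61, 62), Pow(Add(-62, Mul(19220, I)), Rational(1, 2))))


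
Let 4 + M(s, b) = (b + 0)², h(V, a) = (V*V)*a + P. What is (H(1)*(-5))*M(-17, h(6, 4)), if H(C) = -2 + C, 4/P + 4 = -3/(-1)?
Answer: 97980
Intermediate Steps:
P = -4 (P = 4/(-4 - 3/(-1)) = 4/(-4 - 3*(-1)) = 4/(-4 + 3) = 4/(-1) = 4*(-1) = -4)
h(V, a) = -4 + a*V² (h(V, a) = (V*V)*a - 4 = V²*a - 4 = a*V² - 4 = -4 + a*V²)
M(s, b) = -4 + b² (M(s, b) = -4 + (b + 0)² = -4 + b²)
(H(1)*(-5))*M(-17, h(6, 4)) = ((-2 + 1)*(-5))*(-4 + (-4 + 4*6²)²) = (-1*(-5))*(-4 + (-4 + 4*36)²) = 5*(-4 + (-4 + 144)²) = 5*(-4 + 140²) = 5*(-4 + 19600) = 5*19596 = 97980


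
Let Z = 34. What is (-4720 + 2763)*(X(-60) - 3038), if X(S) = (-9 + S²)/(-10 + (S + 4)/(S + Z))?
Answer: 232595321/34 ≈ 6.8410e+6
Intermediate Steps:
X(S) = (-9 + S²)/(-10 + (4 + S)/(34 + S)) (X(S) = (-9 + S²)/(-10 + (S + 4)/(S + 34)) = (-9 + S²)/(-10 + (4 + S)/(34 + S)))
(-4720 + 2763)*(X(-60) - 3038) = (-4720 + 2763)*((306 - 1*(-60)³ - 34*(-60)² + 9*(-60))/(3*(112 + 3*(-60))) - 3038) = -1957*((306 - 1*(-216000) - 34*3600 - 540)/(3*(112 - 180)) - 3038) = -1957*((⅓)*(306 + 216000 - 122400 - 540)/(-68) - 3038) = -1957*((⅓)*(-1/68)*93366 - 3038) = -1957*(-15561/34 - 3038) = -1957*(-118853/34) = 232595321/34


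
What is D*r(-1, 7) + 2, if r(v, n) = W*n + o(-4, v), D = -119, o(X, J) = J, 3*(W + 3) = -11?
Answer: 17023/3 ≈ 5674.3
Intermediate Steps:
W = -20/3 (W = -3 + (⅓)*(-11) = -3 - 11/3 = -20/3 ≈ -6.6667)
r(v, n) = v - 20*n/3 (r(v, n) = -20*n/3 + v = v - 20*n/3)
D*r(-1, 7) + 2 = -119*(-1 - 20/3*7) + 2 = -119*(-1 - 140/3) + 2 = -119*(-143/3) + 2 = 17017/3 + 2 = 17023/3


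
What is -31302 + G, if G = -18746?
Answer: -50048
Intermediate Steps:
-31302 + G = -31302 - 18746 = -50048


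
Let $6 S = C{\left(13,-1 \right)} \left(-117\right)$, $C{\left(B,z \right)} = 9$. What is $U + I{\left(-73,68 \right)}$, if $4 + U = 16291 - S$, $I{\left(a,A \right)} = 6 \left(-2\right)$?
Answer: $\frac{32901}{2} \approx 16451.0$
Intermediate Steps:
$I{\left(a,A \right)} = -12$
$S = - \frac{351}{2}$ ($S = \frac{9 \left(-117\right)}{6} = \frac{1}{6} \left(-1053\right) = - \frac{351}{2} \approx -175.5$)
$U = \frac{32925}{2}$ ($U = -4 + \left(16291 - - \frac{351}{2}\right) = -4 + \left(16291 + \frac{351}{2}\right) = -4 + \frac{32933}{2} = \frac{32925}{2} \approx 16463.0$)
$U + I{\left(-73,68 \right)} = \frac{32925}{2} - 12 = \frac{32901}{2}$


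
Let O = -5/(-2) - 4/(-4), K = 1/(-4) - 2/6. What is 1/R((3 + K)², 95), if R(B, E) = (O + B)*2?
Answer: 72/1345 ≈ 0.053532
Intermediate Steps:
K = -7/12 (K = 1*(-¼) - 2*⅙ = -¼ - ⅓ = -7/12 ≈ -0.58333)
O = 7/2 (O = -5*(-½) - 4*(-¼) = 5/2 + 1 = 7/2 ≈ 3.5000)
R(B, E) = 7 + 2*B (R(B, E) = (7/2 + B)*2 = 7 + 2*B)
1/R((3 + K)², 95) = 1/(7 + 2*(3 - 7/12)²) = 1/(7 + 2*(29/12)²) = 1/(7 + 2*(841/144)) = 1/(7 + 841/72) = 1/(1345/72) = 72/1345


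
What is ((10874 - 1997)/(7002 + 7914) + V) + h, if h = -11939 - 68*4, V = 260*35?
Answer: -1405903/452 ≈ -3110.4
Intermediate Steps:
V = 9100
h = -12211 (h = -11939 - 1*272 = -11939 - 272 = -12211)
((10874 - 1997)/(7002 + 7914) + V) + h = ((10874 - 1997)/(7002 + 7914) + 9100) - 12211 = (8877/14916 + 9100) - 12211 = (8877*(1/14916) + 9100) - 12211 = (269/452 + 9100) - 12211 = 4113469/452 - 12211 = -1405903/452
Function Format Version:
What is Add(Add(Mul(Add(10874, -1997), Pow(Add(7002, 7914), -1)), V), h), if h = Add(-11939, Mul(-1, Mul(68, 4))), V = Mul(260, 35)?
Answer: Rational(-1405903, 452) ≈ -3110.4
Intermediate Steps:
V = 9100
h = -12211 (h = Add(-11939, Mul(-1, 272)) = Add(-11939, -272) = -12211)
Add(Add(Mul(Add(10874, -1997), Pow(Add(7002, 7914), -1)), V), h) = Add(Add(Mul(Add(10874, -1997), Pow(Add(7002, 7914), -1)), 9100), -12211) = Add(Add(Mul(8877, Pow(14916, -1)), 9100), -12211) = Add(Add(Mul(8877, Rational(1, 14916)), 9100), -12211) = Add(Add(Rational(269, 452), 9100), -12211) = Add(Rational(4113469, 452), -12211) = Rational(-1405903, 452)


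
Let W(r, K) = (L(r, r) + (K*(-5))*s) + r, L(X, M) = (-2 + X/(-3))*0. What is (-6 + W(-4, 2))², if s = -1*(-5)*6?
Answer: 96100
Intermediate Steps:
L(X, M) = 0 (L(X, M) = (-2 + X*(-⅓))*0 = (-2 - X/3)*0 = 0)
s = 30 (s = 5*6 = 30)
W(r, K) = r - 150*K (W(r, K) = (0 + (K*(-5))*30) + r = (0 - 5*K*30) + r = (0 - 150*K) + r = -150*K + r = r - 150*K)
(-6 + W(-4, 2))² = (-6 + (-4 - 150*2))² = (-6 + (-4 - 300))² = (-6 - 304)² = (-310)² = 96100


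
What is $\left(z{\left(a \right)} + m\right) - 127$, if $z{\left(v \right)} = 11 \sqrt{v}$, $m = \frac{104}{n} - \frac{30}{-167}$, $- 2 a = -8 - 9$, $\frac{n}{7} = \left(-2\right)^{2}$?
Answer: $- \frac{143911}{1169} + \frac{11 \sqrt{34}}{2} \approx -91.036$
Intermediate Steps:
$n = 28$ ($n = 7 \left(-2\right)^{2} = 7 \cdot 4 = 28$)
$a = \frac{17}{2}$ ($a = - \frac{-8 - 9}{2} = \left(- \frac{1}{2}\right) \left(-17\right) = \frac{17}{2} \approx 8.5$)
$m = \frac{4552}{1169}$ ($m = \frac{104}{28} - \frac{30}{-167} = 104 \cdot \frac{1}{28} - - \frac{30}{167} = \frac{26}{7} + \frac{30}{167} = \frac{4552}{1169} \approx 3.8939$)
$\left(z{\left(a \right)} + m\right) - 127 = \left(11 \sqrt{\frac{17}{2}} + \frac{4552}{1169}\right) - 127 = \left(11 \frac{\sqrt{34}}{2} + \frac{4552}{1169}\right) - 127 = \left(\frac{11 \sqrt{34}}{2} + \frac{4552}{1169}\right) - 127 = \left(\frac{4552}{1169} + \frac{11 \sqrt{34}}{2}\right) - 127 = - \frac{143911}{1169} + \frac{11 \sqrt{34}}{2}$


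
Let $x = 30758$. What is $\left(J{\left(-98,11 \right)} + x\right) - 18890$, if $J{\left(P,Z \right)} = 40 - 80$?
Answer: $11828$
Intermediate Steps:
$J{\left(P,Z \right)} = -40$ ($J{\left(P,Z \right)} = 40 - 80 = -40$)
$\left(J{\left(-98,11 \right)} + x\right) - 18890 = \left(-40 + 30758\right) - 18890 = 30718 - 18890 = 11828$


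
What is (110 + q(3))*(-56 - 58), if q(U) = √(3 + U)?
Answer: -12540 - 114*√6 ≈ -12819.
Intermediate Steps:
(110 + q(3))*(-56 - 58) = (110 + √(3 + 3))*(-56 - 58) = (110 + √6)*(-114) = -12540 - 114*√6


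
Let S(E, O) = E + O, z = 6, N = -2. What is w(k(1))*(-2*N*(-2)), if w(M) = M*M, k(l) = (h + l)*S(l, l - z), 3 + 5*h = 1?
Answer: -1152/25 ≈ -46.080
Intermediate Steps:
h = -2/5 (h = -3/5 + (1/5)*1 = -3/5 + 1/5 = -2/5 ≈ -0.40000)
k(l) = (-6 + 2*l)*(-2/5 + l) (k(l) = (-2/5 + l)*(l + (l - 1*6)) = (-2/5 + l)*(l + (l - 6)) = (-2/5 + l)*(l + (-6 + l)) = (-2/5 + l)*(-6 + 2*l) = (-6 + 2*l)*(-2/5 + l))
w(M) = M**2
w(k(1))*(-2*N*(-2)) = (2*(-3 + 1)*(-2 + 5*1)/5)**2*(-2*(-2)*(-2)) = ((2/5)*(-2)*(-2 + 5))**2*(4*(-2)) = ((2/5)*(-2)*3)**2*(-8) = (-12/5)**2*(-8) = (144/25)*(-8) = -1152/25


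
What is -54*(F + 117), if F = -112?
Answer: -270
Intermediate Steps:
-54*(F + 117) = -54*(-112 + 117) = -54*5 = -270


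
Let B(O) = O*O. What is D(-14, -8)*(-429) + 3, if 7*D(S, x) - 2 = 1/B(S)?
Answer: -164481/1372 ≈ -119.88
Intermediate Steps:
B(O) = O**2
D(S, x) = 2/7 + 1/(7*S**2) (D(S, x) = 2/7 + 1/(7*(S**2)) = 2/7 + 1/(7*S**2))
D(-14, -8)*(-429) + 3 = (2/7 + (1/7)/(-14)**2)*(-429) + 3 = (2/7 + (1/7)*(1/196))*(-429) + 3 = (2/7 + 1/1372)*(-429) + 3 = (393/1372)*(-429) + 3 = -168597/1372 + 3 = -164481/1372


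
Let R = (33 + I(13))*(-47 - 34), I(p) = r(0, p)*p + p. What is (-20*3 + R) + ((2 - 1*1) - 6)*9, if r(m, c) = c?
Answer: -17520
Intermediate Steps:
I(p) = p + p**2 (I(p) = p*p + p = p**2 + p = p + p**2)
R = -17415 (R = (33 + 13*(1 + 13))*(-47 - 34) = (33 + 13*14)*(-81) = (33 + 182)*(-81) = 215*(-81) = -17415)
(-20*3 + R) + ((2 - 1*1) - 6)*9 = (-20*3 - 17415) + ((2 - 1*1) - 6)*9 = (-60 - 17415) + ((2 - 1) - 6)*9 = -17475 + (1 - 6)*9 = -17475 - 5*9 = -17475 - 45 = -17520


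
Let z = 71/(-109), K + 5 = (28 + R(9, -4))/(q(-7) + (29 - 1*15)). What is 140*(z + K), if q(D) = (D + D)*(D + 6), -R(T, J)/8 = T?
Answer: -110220/109 ≈ -1011.2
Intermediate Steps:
R(T, J) = -8*T
q(D) = 2*D*(6 + D) (q(D) = (2*D)*(6 + D) = 2*D*(6 + D))
K = -46/7 (K = -5 + (28 - 8*9)/(2*(-7)*(6 - 7) + (29 - 1*15)) = -5 + (28 - 72)/(2*(-7)*(-1) + (29 - 15)) = -5 - 44/(14 + 14) = -5 - 44/28 = -5 - 44*1/28 = -5 - 11/7 = -46/7 ≈ -6.5714)
z = -71/109 (z = 71*(-1/109) = -71/109 ≈ -0.65138)
140*(z + K) = 140*(-71/109 - 46/7) = 140*(-5511/763) = -110220/109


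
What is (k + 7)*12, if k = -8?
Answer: -12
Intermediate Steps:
(k + 7)*12 = (-8 + 7)*12 = -1*12 = -12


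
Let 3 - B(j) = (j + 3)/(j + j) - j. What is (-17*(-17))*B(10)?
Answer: 71383/20 ≈ 3569.1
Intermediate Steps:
B(j) = 3 + j - (3 + j)/(2*j) (B(j) = 3 - ((j + 3)/(j + j) - j) = 3 - ((3 + j)/((2*j)) - j) = 3 - ((3 + j)*(1/(2*j)) - j) = 3 - ((3 + j)/(2*j) - j) = 3 - (-j + (3 + j)/(2*j)) = 3 + (j - (3 + j)/(2*j)) = 3 + j - (3 + j)/(2*j))
(-17*(-17))*B(10) = (-17*(-17))*(5/2 + 10 - 3/2/10) = 289*(5/2 + 10 - 3/2*1/10) = 289*(5/2 + 10 - 3/20) = 289*(247/20) = 71383/20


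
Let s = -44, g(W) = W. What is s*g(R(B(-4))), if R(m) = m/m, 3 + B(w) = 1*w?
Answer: -44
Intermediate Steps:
B(w) = -3 + w (B(w) = -3 + 1*w = -3 + w)
R(m) = 1
s*g(R(B(-4))) = -44*1 = -44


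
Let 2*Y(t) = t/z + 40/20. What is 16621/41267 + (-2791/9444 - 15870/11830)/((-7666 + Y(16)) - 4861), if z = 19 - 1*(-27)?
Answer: 53514686579113969/132824391366180696 ≈ 0.40290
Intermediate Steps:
z = 46 (z = 19 + 27 = 46)
Y(t) = 1 + t/92 (Y(t) = (t/46 + 40/20)/2 = (t*(1/46) + 40*(1/20))/2 = (t/46 + 2)/2 = (2 + t/46)/2 = 1 + t/92)
16621/41267 + (-2791/9444 - 15870/11830)/((-7666 + Y(16)) - 4861) = 16621/41267 + (-2791/9444 - 15870/11830)/((-7666 + (1 + (1/92)*16)) - 4861) = 16621*(1/41267) + (-2791*1/9444 - 15870*1/11830)/((-7666 + (1 + 4/23)) - 4861) = 16621/41267 + (-2791/9444 - 1587/1183)/((-7666 + 27/23) - 4861) = 16621/41267 - 18289381/(11172252*(-176291/23 - 4861)) = 16621/41267 - 18289381/(11172252*(-288094/23)) = 16621/41267 - 18289381/11172252*(-23/288094) = 16621/41267 + 420655763/3218658767688 = 53514686579113969/132824391366180696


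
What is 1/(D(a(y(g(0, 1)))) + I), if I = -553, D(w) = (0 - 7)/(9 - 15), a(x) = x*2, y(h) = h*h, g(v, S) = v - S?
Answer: -6/3311 ≈ -0.0018121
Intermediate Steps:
y(h) = h²
a(x) = 2*x
D(w) = 7/6 (D(w) = -7/(-6) = -7*(-⅙) = 7/6)
1/(D(a(y(g(0, 1)))) + I) = 1/(7/6 - 553) = 1/(-3311/6) = -6/3311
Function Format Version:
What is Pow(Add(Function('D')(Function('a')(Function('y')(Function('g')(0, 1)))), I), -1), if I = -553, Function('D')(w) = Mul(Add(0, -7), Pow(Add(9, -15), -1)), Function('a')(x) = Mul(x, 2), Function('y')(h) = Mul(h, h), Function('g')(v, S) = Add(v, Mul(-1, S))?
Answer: Rational(-6, 3311) ≈ -0.0018121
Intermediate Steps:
Function('y')(h) = Pow(h, 2)
Function('a')(x) = Mul(2, x)
Function('D')(w) = Rational(7, 6) (Function('D')(w) = Mul(-7, Pow(-6, -1)) = Mul(-7, Rational(-1, 6)) = Rational(7, 6))
Pow(Add(Function('D')(Function('a')(Function('y')(Function('g')(0, 1)))), I), -1) = Pow(Add(Rational(7, 6), -553), -1) = Pow(Rational(-3311, 6), -1) = Rational(-6, 3311)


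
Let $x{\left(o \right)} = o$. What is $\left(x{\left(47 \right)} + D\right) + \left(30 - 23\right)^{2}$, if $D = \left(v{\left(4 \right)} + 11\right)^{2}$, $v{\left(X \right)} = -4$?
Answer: $145$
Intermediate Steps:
$D = 49$ ($D = \left(-4 + 11\right)^{2} = 7^{2} = 49$)
$\left(x{\left(47 \right)} + D\right) + \left(30 - 23\right)^{2} = \left(47 + 49\right) + \left(30 - 23\right)^{2} = 96 + 7^{2} = 96 + 49 = 145$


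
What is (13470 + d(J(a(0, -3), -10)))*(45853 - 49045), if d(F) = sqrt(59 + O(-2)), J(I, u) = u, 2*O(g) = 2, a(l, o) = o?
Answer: -42996240 - 6384*sqrt(15) ≈ -4.3021e+7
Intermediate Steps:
O(g) = 1 (O(g) = (1/2)*2 = 1)
d(F) = 2*sqrt(15) (d(F) = sqrt(59 + 1) = sqrt(60) = 2*sqrt(15))
(13470 + d(J(a(0, -3), -10)))*(45853 - 49045) = (13470 + 2*sqrt(15))*(45853 - 49045) = (13470 + 2*sqrt(15))*(-3192) = -42996240 - 6384*sqrt(15)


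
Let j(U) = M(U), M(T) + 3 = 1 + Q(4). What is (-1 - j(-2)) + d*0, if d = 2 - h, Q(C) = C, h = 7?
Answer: -3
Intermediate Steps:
M(T) = 2 (M(T) = -3 + (1 + 4) = -3 + 5 = 2)
d = -5 (d = 2 - 1*7 = 2 - 7 = -5)
j(U) = 2
(-1 - j(-2)) + d*0 = (-1 - 1*2) - 5*0 = (-1 - 2) + 0 = -3 + 0 = -3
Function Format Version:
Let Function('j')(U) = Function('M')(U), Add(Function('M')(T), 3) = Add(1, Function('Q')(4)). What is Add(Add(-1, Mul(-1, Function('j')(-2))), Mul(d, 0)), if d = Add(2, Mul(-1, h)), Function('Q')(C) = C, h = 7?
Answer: -3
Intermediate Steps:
Function('M')(T) = 2 (Function('M')(T) = Add(-3, Add(1, 4)) = Add(-3, 5) = 2)
d = -5 (d = Add(2, Mul(-1, 7)) = Add(2, -7) = -5)
Function('j')(U) = 2
Add(Add(-1, Mul(-1, Function('j')(-2))), Mul(d, 0)) = Add(Add(-1, Mul(-1, 2)), Mul(-5, 0)) = Add(Add(-1, -2), 0) = Add(-3, 0) = -3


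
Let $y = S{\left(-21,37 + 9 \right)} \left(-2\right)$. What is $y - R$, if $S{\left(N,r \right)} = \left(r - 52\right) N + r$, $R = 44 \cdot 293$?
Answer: $-13236$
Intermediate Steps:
$R = 12892$
$S{\left(N,r \right)} = r + N \left(-52 + r\right)$ ($S{\left(N,r \right)} = \left(-52 + r\right) N + r = N \left(-52 + r\right) + r = r + N \left(-52 + r\right)$)
$y = -344$ ($y = \left(\left(37 + 9\right) - -1092 - 21 \left(37 + 9\right)\right) \left(-2\right) = \left(46 + 1092 - 966\right) \left(-2\right) = 172 \left(-2\right) = -344$)
$y - R = -344 - 12892 = -13236$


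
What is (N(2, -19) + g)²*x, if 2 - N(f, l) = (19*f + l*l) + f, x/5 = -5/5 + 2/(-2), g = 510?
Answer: -123210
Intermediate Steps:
x = -10 (x = 5*(-5/5 + 2/(-2)) = 5*(-5*⅕ + 2*(-½)) = 5*(-1 - 1) = 5*(-2) = -10)
N(f, l) = 2 - l² - 20*f (N(f, l) = 2 - ((19*f + l*l) + f) = 2 - ((19*f + l²) + f) = 2 - ((l² + 19*f) + f) = 2 - (l² + 20*f) = 2 + (-l² - 20*f) = 2 - l² - 20*f)
(N(2, -19) + g)²*x = ((2 - 1*(-19)² - 20*2) + 510)²*(-10) = ((2 - 1*361 - 40) + 510)²*(-10) = ((2 - 361 - 40) + 510)²*(-10) = (-399 + 510)²*(-10) = 111²*(-10) = 12321*(-10) = -123210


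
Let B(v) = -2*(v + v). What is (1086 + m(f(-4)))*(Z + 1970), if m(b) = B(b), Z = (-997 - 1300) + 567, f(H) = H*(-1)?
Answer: 256800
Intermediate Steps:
f(H) = -H
B(v) = -4*v
Z = -1730 (Z = -2297 + 567 = -1730)
m(b) = -4*b
(1086 + m(f(-4)))*(Z + 1970) = (1086 - (-4)*(-4))*(-1730 + 1970) = (1086 - 4*4)*240 = (1086 - 16)*240 = 1070*240 = 256800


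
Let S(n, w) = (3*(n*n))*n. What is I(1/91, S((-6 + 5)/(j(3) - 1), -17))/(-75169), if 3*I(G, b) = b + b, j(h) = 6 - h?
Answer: 1/300676 ≈ 3.3258e-6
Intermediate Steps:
S(n, w) = 3*n**3 (S(n, w) = (3*n**2)*n = 3*n**3)
I(G, b) = 2*b/3 (I(G, b) = (b + b)/3 = (2*b)/3 = 2*b/3)
I(1/91, S((-6 + 5)/(j(3) - 1), -17))/(-75169) = (2*(3*((-6 + 5)/((6 - 1*3) - 1))**3)/3)/(-75169) = (2*(3*(-1/((6 - 3) - 1))**3)/3)*(-1/75169) = (2*(3*(-1/(3 - 1))**3)/3)*(-1/75169) = (2*(3*(-1/2)**3)/3)*(-1/75169) = (2*(3*(-1/8))/3)*(-1/75169) = ((2/3)*(-3/8))*(-1/75169) = -1/4*(-1/75169) = 1/300676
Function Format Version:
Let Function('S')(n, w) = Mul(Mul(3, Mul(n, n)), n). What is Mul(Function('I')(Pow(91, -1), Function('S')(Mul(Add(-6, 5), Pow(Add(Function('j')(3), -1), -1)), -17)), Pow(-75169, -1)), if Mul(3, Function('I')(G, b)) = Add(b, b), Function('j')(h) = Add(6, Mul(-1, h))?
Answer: Rational(1, 300676) ≈ 3.3258e-6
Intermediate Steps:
Function('S')(n, w) = Mul(3, Pow(n, 3)) (Function('S')(n, w) = Mul(Mul(3, Pow(n, 2)), n) = Mul(3, Pow(n, 3)))
Function('I')(G, b) = Mul(Rational(2, 3), b) (Function('I')(G, b) = Mul(Rational(1, 3), Add(b, b)) = Mul(Rational(1, 3), Mul(2, b)) = Mul(Rational(2, 3), b))
Mul(Function('I')(Pow(91, -1), Function('S')(Mul(Add(-6, 5), Pow(Add(Function('j')(3), -1), -1)), -17)), Pow(-75169, -1)) = Mul(Mul(Rational(2, 3), Mul(3, Pow(Mul(Add(-6, 5), Pow(Add(Add(6, Mul(-1, 3)), -1), -1)), 3))), Pow(-75169, -1)) = Mul(Mul(Rational(2, 3), Mul(3, Pow(Mul(-1, Pow(Add(Add(6, -3), -1), -1)), 3))), Rational(-1, 75169)) = Mul(Mul(Rational(2, 3), Mul(3, Pow(Mul(-1, Pow(Add(3, -1), -1)), 3))), Rational(-1, 75169)) = Mul(Mul(Rational(2, 3), Mul(3, Pow(Mul(-1, Pow(2, -1)), 3))), Rational(-1, 75169)) = Mul(Mul(Rational(2, 3), Mul(3, Pow(Mul(-1, Rational(1, 2)), 3))), Rational(-1, 75169)) = Mul(Mul(Rational(2, 3), Mul(3, Pow(Rational(-1, 2), 3))), Rational(-1, 75169)) = Mul(Mul(Rational(2, 3), Mul(3, Rational(-1, 8))), Rational(-1, 75169)) = Mul(Mul(Rational(2, 3), Rational(-3, 8)), Rational(-1, 75169)) = Mul(Rational(-1, 4), Rational(-1, 75169)) = Rational(1, 300676)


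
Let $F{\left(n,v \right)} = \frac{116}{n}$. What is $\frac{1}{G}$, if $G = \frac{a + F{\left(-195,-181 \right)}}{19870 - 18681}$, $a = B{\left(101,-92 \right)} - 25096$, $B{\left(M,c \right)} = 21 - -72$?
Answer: $- \frac{231855}{4875701} \approx -0.047553$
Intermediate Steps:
$B{\left(M,c \right)} = 93$ ($B{\left(M,c \right)} = 21 + 72 = 93$)
$a = -25003$ ($a = 93 - 25096 = -25003$)
$G = - \frac{4875701}{231855}$ ($G = \frac{-25003 + \frac{116}{-195}}{19870 - 18681} = \frac{-25003 + 116 \left(- \frac{1}{195}\right)}{1189} = \left(-25003 - \frac{116}{195}\right) \frac{1}{1189} = \left(- \frac{4875701}{195}\right) \frac{1}{1189} = - \frac{4875701}{231855} \approx -21.029$)
$\frac{1}{G} = \frac{1}{- \frac{4875701}{231855}} = - \frac{231855}{4875701}$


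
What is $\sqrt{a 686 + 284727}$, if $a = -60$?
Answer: $9 \sqrt{3007} \approx 493.52$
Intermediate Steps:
$\sqrt{a 686 + 284727} = \sqrt{\left(-60\right) 686 + 284727} = \sqrt{-41160 + 284727} = \sqrt{243567} = 9 \sqrt{3007}$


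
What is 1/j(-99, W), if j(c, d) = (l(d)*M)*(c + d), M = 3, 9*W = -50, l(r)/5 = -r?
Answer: -27/235250 ≈ -0.00011477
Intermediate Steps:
l(r) = -5*r (l(r) = 5*(-r) = -5*r)
W = -50/9 (W = (⅑)*(-50) = -50/9 ≈ -5.5556)
j(c, d) = -15*d*(c + d) (j(c, d) = (-5*d*3)*(c + d) = (-15*d)*(c + d) = -15*d*(c + d))
1/j(-99, W) = 1/(-15*(-50/9)*(-99 - 50/9)) = 1/(-15*(-50/9)*(-941/9)) = 1/(-235250/27) = -27/235250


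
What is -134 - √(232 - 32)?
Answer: -134 - 10*√2 ≈ -148.14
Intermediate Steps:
-134 - √(232 - 32) = -134 - √200 = -134 - 10*√2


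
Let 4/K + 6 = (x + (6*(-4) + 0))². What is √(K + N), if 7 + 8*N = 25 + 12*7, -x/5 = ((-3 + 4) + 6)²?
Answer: √266998704955/144710 ≈ 3.5707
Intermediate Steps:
x = -245 (x = -5*((-3 + 4) + 6)² = -5*(1 + 6)² = -5*7² = -5*49 = -245)
N = 51/4 (N = -7/8 + (25 + 12*7)/8 = -7/8 + (25 + 84)/8 = -7/8 + (⅛)*109 = -7/8 + 109/8 = 51/4 ≈ 12.750)
K = 4/72355 (K = 4/(-6 + (-245 + (6*(-4) + 0))²) = 4/(-6 + (-245 + (-24 + 0))²) = 4/(-6 + (-245 - 24)²) = 4/(-6 + (-269)²) = 4/(-6 + 72361) = 4/72355 ≈ 5.5283e-5)
√(K + N) = √(4/72355 + 51/4) = √(3690121/289420) = √266998704955/144710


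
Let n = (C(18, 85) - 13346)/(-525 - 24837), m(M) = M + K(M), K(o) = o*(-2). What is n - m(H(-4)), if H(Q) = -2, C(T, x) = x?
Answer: -37463/25362 ≈ -1.4771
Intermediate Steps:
K(o) = -2*o
m(M) = -M (m(M) = M - 2*M = -M)
n = 13261/25362 (n = (85 - 13346)/(-525 - 24837) = -13261/(-25362) = -13261*(-1/25362) = 13261/25362 ≈ 0.52287)
n - m(H(-4)) = 13261/25362 - (-1)*(-2) = 13261/25362 - 1*2 = 13261/25362 - 2 = -37463/25362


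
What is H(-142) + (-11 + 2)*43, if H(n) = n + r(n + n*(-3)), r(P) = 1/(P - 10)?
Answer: -144945/274 ≈ -529.00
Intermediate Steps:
r(P) = 1/(-10 + P)
H(n) = n + 1/(-10 - 2*n) (H(n) = n + 1/(-10 + (n + n*(-3))) = n + 1/(-10 + (n - 3*n)) = n + 1/(-10 - 2*n))
H(-142) + (-11 + 2)*43 = (-½ - 142*(5 - 142))/(5 - 142) + (-11 + 2)*43 = (-½ - 142*(-137))/(-137) - 9*43 = -(-½ + 19454)/137 - 387 = -1/137*38907/2 - 387 = -38907/274 - 387 = -144945/274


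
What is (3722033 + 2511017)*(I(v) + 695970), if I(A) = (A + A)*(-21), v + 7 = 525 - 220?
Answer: 4260002954700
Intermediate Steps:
v = 298 (v = -7 + (525 - 220) = -7 + 305 = 298)
I(A) = -42*A (I(A) = (2*A)*(-21) = -42*A)
(3722033 + 2511017)*(I(v) + 695970) = (3722033 + 2511017)*(-42*298 + 695970) = 6233050*(-12516 + 695970) = 6233050*683454 = 4260002954700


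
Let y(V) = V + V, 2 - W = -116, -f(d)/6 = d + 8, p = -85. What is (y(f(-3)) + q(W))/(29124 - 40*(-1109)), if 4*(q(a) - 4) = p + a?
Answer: -191/293936 ≈ -0.00064980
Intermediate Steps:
f(d) = -48 - 6*d (f(d) = -6*(d + 8) = -6*(8 + d) = -48 - 6*d)
W = 118 (W = 2 - 1*(-116) = 2 + 116 = 118)
y(V) = 2*V
q(a) = -69/4 + a/4 (q(a) = 4 + (-85 + a)/4 = 4 + (-85/4 + a/4) = -69/4 + a/4)
(y(f(-3)) + q(W))/(29124 - 40*(-1109)) = (2*(-48 - 6*(-3)) + (-69/4 + (¼)*118))/(29124 - 40*(-1109)) = (2*(-48 + 18) + (-69/4 + 59/2))/(29124 + 44360) = (2*(-30) + 49/4)/73484 = (-60 + 49/4)*(1/73484) = -191/4*1/73484 = -191/293936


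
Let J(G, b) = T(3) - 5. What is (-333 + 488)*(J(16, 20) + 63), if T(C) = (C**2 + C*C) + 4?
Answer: 12400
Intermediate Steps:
T(C) = 4 + 2*C**2 (T(C) = (C**2 + C**2) + 4 = 2*C**2 + 4 = 4 + 2*C**2)
J(G, b) = 17 (J(G, b) = (4 + 2*3**2) - 5 = (4 + 2*9) - 5 = (4 + 18) - 5 = 22 - 5 = 17)
(-333 + 488)*(J(16, 20) + 63) = (-333 + 488)*(17 + 63) = 155*80 = 12400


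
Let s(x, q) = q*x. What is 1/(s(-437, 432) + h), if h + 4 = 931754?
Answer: 1/742966 ≈ 1.3460e-6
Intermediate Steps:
h = 931750 (h = -4 + 931754 = 931750)
1/(s(-437, 432) + h) = 1/(432*(-437) + 931750) = 1/(-188784 + 931750) = 1/742966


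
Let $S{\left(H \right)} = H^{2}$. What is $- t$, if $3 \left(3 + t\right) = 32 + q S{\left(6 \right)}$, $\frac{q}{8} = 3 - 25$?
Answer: $\frac{6313}{3} \approx 2104.3$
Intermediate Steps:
$q = -176$ ($q = 8 \left(3 - 25\right) = 8 \left(-22\right) = -176$)
$t = - \frac{6313}{3}$ ($t = -3 + \frac{32 - 176 \cdot 6^{2}}{3} = -3 + \frac{32 - 6336}{3} = -3 + \frac{1}{3} \left(-6304\right) = -3 - \frac{6304}{3} = - \frac{6313}{3} \approx -2104.3$)
$- t = \left(-1\right) \left(- \frac{6313}{3}\right) = \frac{6313}{3}$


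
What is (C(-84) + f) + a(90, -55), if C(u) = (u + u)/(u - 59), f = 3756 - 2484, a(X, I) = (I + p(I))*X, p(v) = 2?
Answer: -500046/143 ≈ -3496.8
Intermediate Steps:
a(X, I) = X*(2 + I) (a(X, I) = (I + 2)*X = (2 + I)*X = X*(2 + I))
f = 1272
C(u) = 2*u/(-59 + u) (C(u) = (2*u)/(-59 + u) = 2*u/(-59 + u))
(C(-84) + f) + a(90, -55) = (2*(-84)/(-59 - 84) + 1272) + 90*(2 - 55) = (2*(-84)/(-143) + 1272) + 90*(-53) = (2*(-84)*(-1/143) + 1272) - 4770 = (168/143 + 1272) - 4770 = 182064/143 - 4770 = -500046/143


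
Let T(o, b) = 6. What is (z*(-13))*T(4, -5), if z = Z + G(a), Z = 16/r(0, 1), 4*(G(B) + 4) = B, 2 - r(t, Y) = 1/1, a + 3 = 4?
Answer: -1911/2 ≈ -955.50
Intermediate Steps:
a = 1 (a = -3 + 4 = 1)
r(t, Y) = 1 (r(t, Y) = 2 - 1/1 = 2 - 1*1 = 2 - 1 = 1)
G(B) = -4 + B/4
Z = 16 (Z = 16/1 = 16*1 = 16)
z = 49/4 (z = 16 + (-4 + (1/4)*1) = 16 + (-4 + 1/4) = 16 - 15/4 = 49/4 ≈ 12.250)
(z*(-13))*T(4, -5) = ((49/4)*(-13))*6 = -637/4*6 = -1911/2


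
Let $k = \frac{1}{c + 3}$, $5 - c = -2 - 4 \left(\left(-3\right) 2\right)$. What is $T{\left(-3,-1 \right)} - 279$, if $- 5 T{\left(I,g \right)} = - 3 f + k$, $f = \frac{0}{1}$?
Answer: $- \frac{19529}{70} \approx -278.99$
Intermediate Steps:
$c = -17$ ($c = 5 - \left(-2 - 4 \left(\left(-3\right) 2\right)\right) = 5 - \left(-2 - -24\right) = 5 - \left(-2 + 24\right) = 5 - 22 = -17$)
$k = - \frac{1}{14}$ ($k = \frac{1}{-17 + 3} = \frac{1}{-14} = - \frac{1}{14} \approx -0.071429$)
$f = 0$ ($f = 0 \cdot 1 = 0$)
$T{\left(I,g \right)} = \frac{1}{70}$ ($T{\left(I,g \right)} = - \frac{\left(-3\right) 0 - \frac{1}{14}}{5} = - \frac{0 - \frac{1}{14}}{5} = \left(- \frac{1}{5}\right) \left(- \frac{1}{14}\right) = \frac{1}{70}$)
$T{\left(-3,-1 \right)} - 279 = \frac{1}{70} - 279 = - \frac{19529}{70}$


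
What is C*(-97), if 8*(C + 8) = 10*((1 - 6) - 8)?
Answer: 9409/4 ≈ 2352.3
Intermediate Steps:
C = -97/4 (C = -8 + (10*((1 - 6) - 8))/8 = -8 + (10*(-5 - 8))/8 = -8 + (10*(-13))/8 = -8 + (1/8)*(-130) = -8 - 65/4 = -97/4 ≈ -24.250)
C*(-97) = -97/4*(-97) = 9409/4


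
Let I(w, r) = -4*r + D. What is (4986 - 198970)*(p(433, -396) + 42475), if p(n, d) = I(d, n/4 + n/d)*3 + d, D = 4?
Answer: -261212840896/33 ≈ -7.9155e+9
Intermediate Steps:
I(w, r) = 4 - 4*r (I(w, r) = -4*r + 4 = 4 - 4*r)
p(n, d) = 12 + d - 3*n - 12*n/d (p(n, d) = (4 - 4*(n/4 + n/d))*3 + d = (4 + (-n - 4*n/d))*3 + d = (4 - n - 4*n/d)*3 + d = (12 - 3*n - 12*n/d) + d = 12 + d - 3*n - 12*n/d)
(4986 - 198970)*(p(433, -396) + 42475) = (4986 - 198970)*((12 - 396 - 3*433 - 12*433/(-396)) + 42475) = -193984*((12 - 396 - 1299 - 12*433*(-1/396)) + 42475) = -193984*((12 - 396 - 1299 + 433/33) + 42475) = -193984*(-55106/33 + 42475) = -193984*1346569/33 = -261212840896/33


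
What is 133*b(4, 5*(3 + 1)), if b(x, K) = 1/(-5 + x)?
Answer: -133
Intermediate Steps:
133*b(4, 5*(3 + 1)) = 133/(-5 + 4) = 133/(-1) = 133*(-1) = -133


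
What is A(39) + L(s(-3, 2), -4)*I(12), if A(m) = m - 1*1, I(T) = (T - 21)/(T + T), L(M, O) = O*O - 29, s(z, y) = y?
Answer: 343/8 ≈ 42.875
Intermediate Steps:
L(M, O) = -29 + O² (L(M, O) = O² - 29 = -29 + O²)
I(T) = (-21 + T)/(2*T) (I(T) = (-21 + T)/((2*T)) = (-21 + T)*(1/(2*T)) = (-21 + T)/(2*T))
A(m) = -1 + m (A(m) = m - 1 = -1 + m)
A(39) + L(s(-3, 2), -4)*I(12) = (-1 + 39) + (-29 + (-4)²)*((½)*(-21 + 12)/12) = 38 + (-29 + 16)*((½)*(1/12)*(-9)) = 38 - 13*(-3/8) = 38 + 39/8 = 343/8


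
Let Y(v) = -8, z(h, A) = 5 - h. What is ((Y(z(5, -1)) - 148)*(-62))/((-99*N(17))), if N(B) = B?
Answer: -3224/561 ≈ -5.7469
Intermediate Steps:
((Y(z(5, -1)) - 148)*(-62))/((-99*N(17))) = ((-8 - 148)*(-62))/((-99*17)) = -156*(-62)/(-1683) = 9672*(-1/1683) = -3224/561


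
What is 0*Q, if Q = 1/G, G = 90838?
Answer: 0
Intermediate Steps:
Q = 1/90838 ≈ 1.1009e-5
0*Q = 0*(1/90838) = 0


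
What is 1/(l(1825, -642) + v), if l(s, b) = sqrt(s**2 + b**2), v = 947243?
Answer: 947243/897265558260 - sqrt(3742789)/897265558260 ≈ 1.0535e-6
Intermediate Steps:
l(s, b) = sqrt(b**2 + s**2)
1/(l(1825, -642) + v) = 1/(sqrt((-642)**2 + 1825**2) + 947243) = 1/(sqrt(412164 + 3330625) + 947243) = 1/(sqrt(3742789) + 947243) = 1/(947243 + sqrt(3742789))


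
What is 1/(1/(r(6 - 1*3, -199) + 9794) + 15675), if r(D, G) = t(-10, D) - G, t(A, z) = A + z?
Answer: 9986/156530551 ≈ 6.3796e-5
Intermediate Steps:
r(D, G) = -10 + D - G (r(D, G) = (-10 + D) - G = -10 + D - G)
1/(1/(r(6 - 1*3, -199) + 9794) + 15675) = 1/(1/((-10 + (6 - 1*3) - 1*(-199)) + 9794) + 15675) = 1/(1/((-10 + (6 - 3) + 199) + 9794) + 15675) = 1/(1/((-10 + 3 + 199) + 9794) + 15675) = 1/(1/(192 + 9794) + 15675) = 1/(1/9986 + 15675) = 1/(156530551/9986) = 9986/156530551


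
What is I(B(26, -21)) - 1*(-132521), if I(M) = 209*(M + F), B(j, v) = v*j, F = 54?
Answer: 29693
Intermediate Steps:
B(j, v) = j*v
I(M) = 11286 + 209*M (I(M) = 209*(M + 54) = 209*(54 + M) = 11286 + 209*M)
I(B(26, -21)) - 1*(-132521) = (11286 + 209*(26*(-21))) - 1*(-132521) = (11286 + 209*(-546)) + 132521 = (11286 - 114114) + 132521 = -102828 + 132521 = 29693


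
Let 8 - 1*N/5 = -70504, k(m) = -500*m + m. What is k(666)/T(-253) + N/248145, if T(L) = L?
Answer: 5503747874/4185379 ≈ 1315.0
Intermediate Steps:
k(m) = -499*m
N = 352560 (N = 40 - 5*(-70504) = 40 + 352520 = 352560)
k(666)/T(-253) + N/248145 = -499*666/(-253) + 352560/248145 = -332334*(-1/253) + 352560*(1/248145) = 332334/253 + 23504/16543 = 5503747874/4185379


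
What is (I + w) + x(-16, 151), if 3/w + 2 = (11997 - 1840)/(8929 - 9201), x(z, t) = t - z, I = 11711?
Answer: 42368554/3567 ≈ 11878.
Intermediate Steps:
w = -272/3567 (w = 3/(-2 + (11997 - 1840)/(8929 - 9201)) = 3/(-2 + 10157/(-272)) = 3/(-2 + 10157*(-1/272)) = 3/(-2 - 10157/272) = 3/(-10701/272) = 3*(-272/10701) = -272/3567 ≈ -0.076255)
(I + w) + x(-16, 151) = (11711 - 272/3567) + (151 - 1*(-16)) = 41772865/3567 + (151 + 16) = 41772865/3567 + 167 = 42368554/3567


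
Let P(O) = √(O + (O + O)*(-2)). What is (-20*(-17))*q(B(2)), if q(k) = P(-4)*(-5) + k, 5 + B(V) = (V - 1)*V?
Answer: -1020 - 3400*√3 ≈ -6909.0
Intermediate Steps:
B(V) = -5 + V*(-1 + V) (B(V) = -5 + (V - 1)*V = -5 + (-1 + V)*V = -5 + V*(-1 + V))
P(O) = √3*√(-O) (P(O) = √(O + (2*O)*(-2)) = √(O - 4*O) = √(-3*O) = √3*√(-O))
q(k) = k - 10*√3 (q(k) = (√3*√(-1*(-4)))*(-5) + k = (√3*√4)*(-5) + k = (√3*2)*(-5) + k = (2*√3)*(-5) + k = -10*√3 + k = k - 10*√3)
(-20*(-17))*q(B(2)) = (-20*(-17))*((-5 + 2² - 1*2) - 10*√3) = 340*((-5 + 4 - 2) - 10*√3) = 340*(-3 - 10*√3) = -1020 - 3400*√3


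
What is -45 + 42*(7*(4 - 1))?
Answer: 837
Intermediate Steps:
-45 + 42*(7*(4 - 1)) = -45 + 42*(7*3) = -45 + 42*21 = -45 + 882 = 837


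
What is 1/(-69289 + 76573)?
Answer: 1/7284 ≈ 0.00013729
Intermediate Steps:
1/(-69289 + 76573) = 1/7284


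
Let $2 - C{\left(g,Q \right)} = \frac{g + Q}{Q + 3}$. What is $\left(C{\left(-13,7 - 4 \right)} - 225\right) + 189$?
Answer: $- \frac{97}{3} \approx -32.333$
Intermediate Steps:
$C{\left(g,Q \right)} = 2 - \frac{Q + g}{3 + Q}$ ($C{\left(g,Q \right)} = 2 - \frac{g + Q}{Q + 3} = 2 - \frac{Q + g}{3 + Q}$)
$\left(C{\left(-13,7 - 4 \right)} - 225\right) + 189 = \left(\frac{6 + \left(7 - 4\right) - -13}{3 + \left(7 - 4\right)} - 225\right) + 189 = \left(\frac{6 + \left(7 - 4\right) + 13}{3 + \left(7 - 4\right)} - 225\right) + 189 = \left(\frac{6 + 3 + 13}{3 + 3} - 225\right) + 189 = \left(\frac{1}{6} \cdot 22 - 225\right) + 189 = \left(\frac{11}{3} - 225\right) + 189 = - \frac{664}{3} + 189 = - \frac{97}{3}$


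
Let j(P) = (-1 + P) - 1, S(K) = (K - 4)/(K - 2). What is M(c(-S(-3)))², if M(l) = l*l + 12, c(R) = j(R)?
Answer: 346921/625 ≈ 555.07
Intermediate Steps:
S(K) = (-4 + K)/(-2 + K)
j(P) = -2 + P
c(R) = -2 + R
M(l) = 12 + l² (M(l) = l² + 12 = 12 + l²)
M(c(-S(-3)))² = (12 + (-2 - (-4 - 3)/(-2 - 3))²)² = (12 + (-2 - (-7)/(-5))²)² = (12 + (-2 - (-1)*(-7)/5)²)² = (12 + (-2 - 1*7/5)²)² = (12 + (-2 - 7/5)²)² = (12 + (-17/5)²)² = (12 + 289/25)² = (589/25)² = 346921/625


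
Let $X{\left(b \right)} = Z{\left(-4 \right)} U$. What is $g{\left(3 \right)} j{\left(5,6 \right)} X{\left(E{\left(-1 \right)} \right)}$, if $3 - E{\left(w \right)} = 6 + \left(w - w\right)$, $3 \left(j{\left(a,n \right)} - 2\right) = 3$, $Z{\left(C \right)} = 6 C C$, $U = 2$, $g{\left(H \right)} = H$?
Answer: $1728$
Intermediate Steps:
$Z{\left(C \right)} = 6 C^{2}$
$j{\left(a,n \right)} = 3$ ($j{\left(a,n \right)} = 2 + \frac{1}{3} \cdot 3 = 2 + 1 = 3$)
$E{\left(w \right)} = -3$ ($E{\left(w \right)} = 3 - \left(6 + \left(w - w\right)\right) = 3 - \left(6 + 0\right) = 3 - 6 = -3$)
$X{\left(b \right)} = 192$ ($X{\left(b \right)} = 6 \left(-4\right)^{2} \cdot 2 = 6 \cdot 16 \cdot 2 = 96 \cdot 2 = 192$)
$g{\left(3 \right)} j{\left(5,6 \right)} X{\left(E{\left(-1 \right)} \right)} = 3 \cdot 3 \cdot 192 = 9 \cdot 192 = 1728$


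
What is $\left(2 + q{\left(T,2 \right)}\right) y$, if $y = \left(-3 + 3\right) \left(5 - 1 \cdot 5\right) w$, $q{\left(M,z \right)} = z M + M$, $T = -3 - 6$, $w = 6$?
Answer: $0$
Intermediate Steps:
$T = -9$ ($T = -3 - 6 = -9$)
$q{\left(M,z \right)} = M + M z$ ($q{\left(M,z \right)} = M z + M = M + M z$)
$y = 0$ ($y = \left(-3 + 3\right) \left(5 - 1 \cdot 5\right) 6 = 0 \left(5 - 5\right) 6 = 0 \cdot 0 \cdot 6 = 0 \cdot 6 = 0$)
$\left(2 + q{\left(T,2 \right)}\right) y = \left(2 - 9 \left(1 + 2\right)\right) 0 = \left(2 - 27\right) 0 = \left(-25\right) 0 = 0$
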